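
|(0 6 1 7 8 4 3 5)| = 8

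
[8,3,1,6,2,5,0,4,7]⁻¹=[6,2,4,1,7,5,3,8,0]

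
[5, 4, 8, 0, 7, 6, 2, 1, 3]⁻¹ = [3, 7, 6, 8, 1, 0, 5, 4, 2]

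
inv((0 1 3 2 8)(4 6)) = (0 8 2 3 1)(4 6)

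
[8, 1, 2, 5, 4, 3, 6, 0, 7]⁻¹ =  [7, 1, 2, 5, 4, 3, 6, 8, 0]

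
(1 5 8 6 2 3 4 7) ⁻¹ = (1 7 4 3 2 6 8 5) 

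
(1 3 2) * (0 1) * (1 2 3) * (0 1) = (0 2 1)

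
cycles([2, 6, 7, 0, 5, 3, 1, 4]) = (0 2 7 4 5 3)(1 6)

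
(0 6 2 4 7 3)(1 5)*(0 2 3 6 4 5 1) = (0 4 7 6 3 2 5)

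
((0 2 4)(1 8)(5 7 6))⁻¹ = (0 4 2)(1 8)(5 6 7)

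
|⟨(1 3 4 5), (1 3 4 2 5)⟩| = 120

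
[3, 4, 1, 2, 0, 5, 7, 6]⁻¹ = [4, 2, 3, 0, 1, 5, 7, 6]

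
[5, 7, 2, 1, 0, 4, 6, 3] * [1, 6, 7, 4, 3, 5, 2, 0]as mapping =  [0→5, 1→0, 2→7, 3→6, 4→1, 5→3, 6→2, 7→4]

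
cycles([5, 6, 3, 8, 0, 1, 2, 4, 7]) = (0 5 1 6 2 3 8 7 4) 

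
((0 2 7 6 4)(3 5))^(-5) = (3 5)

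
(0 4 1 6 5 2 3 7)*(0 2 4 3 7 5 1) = (0 3 5 4)(1 6)(2 7)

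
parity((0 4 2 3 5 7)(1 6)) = even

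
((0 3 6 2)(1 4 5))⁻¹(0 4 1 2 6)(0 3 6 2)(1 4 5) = (0 2 3 5 4)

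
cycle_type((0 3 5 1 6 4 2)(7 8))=2.7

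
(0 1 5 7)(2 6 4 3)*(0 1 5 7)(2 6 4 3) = (0 5)(1 7)(2 4)(3 6)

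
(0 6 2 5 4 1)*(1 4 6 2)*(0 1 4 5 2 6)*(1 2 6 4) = (0 4 5)(1 2 6)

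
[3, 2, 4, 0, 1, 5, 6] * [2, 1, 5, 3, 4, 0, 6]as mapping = [0→3, 1→5, 2→4, 3→2, 4→1, 5→0, 6→6]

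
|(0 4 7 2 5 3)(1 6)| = 6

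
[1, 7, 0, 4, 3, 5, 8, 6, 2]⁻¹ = [2, 0, 8, 4, 3, 5, 7, 1, 6]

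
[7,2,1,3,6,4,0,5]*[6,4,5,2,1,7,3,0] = [0,5,4,2,3,1,6,7]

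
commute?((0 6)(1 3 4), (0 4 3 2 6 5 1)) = no:(0 6)(1 3 4) * (0 4 3 2 6 5 1) = (0 5 1 2 6 4), (0 4 3 2 6 5 1) * (0 6)(1 3 4) = (0 1 6 5 3 2)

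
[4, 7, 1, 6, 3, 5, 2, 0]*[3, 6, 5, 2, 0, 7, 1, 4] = [0, 4, 6, 1, 2, 7, 5, 3]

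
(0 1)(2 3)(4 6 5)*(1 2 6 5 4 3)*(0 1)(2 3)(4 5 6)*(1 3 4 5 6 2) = (0 4 2)(1 3 5)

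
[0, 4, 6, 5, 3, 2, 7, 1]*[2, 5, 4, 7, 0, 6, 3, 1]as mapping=[0→2, 1→0, 2→3, 3→6, 4→7, 5→4, 6→1, 7→5]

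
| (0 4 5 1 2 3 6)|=7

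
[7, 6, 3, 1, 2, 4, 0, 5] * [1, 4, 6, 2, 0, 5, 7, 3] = [3, 7, 2, 4, 6, 0, 1, 5]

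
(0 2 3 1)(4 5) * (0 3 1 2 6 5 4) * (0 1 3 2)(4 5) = (0 6 4 5 1 2 3)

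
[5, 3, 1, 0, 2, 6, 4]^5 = [1, 4, 6, 2, 5, 3, 0]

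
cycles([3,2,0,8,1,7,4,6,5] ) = (0 3 8 5 7 6 4 1 2)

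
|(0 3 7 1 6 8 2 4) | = 8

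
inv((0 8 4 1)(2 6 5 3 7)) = (0 1 4 8)(2 7 3 5 6)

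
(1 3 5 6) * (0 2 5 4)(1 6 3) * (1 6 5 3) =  (0 2 3 4)(1 6 5)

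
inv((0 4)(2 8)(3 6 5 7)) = (0 4)(2 8)(3 7 5 6)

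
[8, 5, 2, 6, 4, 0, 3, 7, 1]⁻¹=[5, 8, 2, 6, 4, 1, 3, 7, 0]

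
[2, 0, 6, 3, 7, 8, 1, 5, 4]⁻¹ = [1, 6, 0, 3, 8, 7, 2, 4, 5]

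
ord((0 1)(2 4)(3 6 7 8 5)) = 10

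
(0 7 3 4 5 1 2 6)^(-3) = (0 1 3 6 5 7 2 4)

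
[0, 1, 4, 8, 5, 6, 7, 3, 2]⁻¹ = [0, 1, 8, 7, 2, 4, 5, 6, 3]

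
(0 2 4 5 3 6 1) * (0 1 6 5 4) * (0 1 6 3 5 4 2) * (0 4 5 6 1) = (0 4 2) (3 5 6) 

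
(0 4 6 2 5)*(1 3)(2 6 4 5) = (0 5)(1 3)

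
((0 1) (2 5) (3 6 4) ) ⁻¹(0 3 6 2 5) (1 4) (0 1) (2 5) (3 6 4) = (0 3) (1 6 4 5 2) 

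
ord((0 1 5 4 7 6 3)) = 7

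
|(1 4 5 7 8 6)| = 6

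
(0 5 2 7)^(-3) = (0 5 2 7)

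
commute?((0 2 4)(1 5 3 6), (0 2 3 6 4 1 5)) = no:(0 2 4)(1 5 3 6)*(0 2 3 6 4 1 5) = (0 3 4 2 1)(5 6), (0 2 3 6 4 1 5)*(0 2 4)(1 5 3 6) = (0 4 5 2 6)(1 3)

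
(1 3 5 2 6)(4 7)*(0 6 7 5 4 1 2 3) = (0 6 2 7 1)(3 4 5)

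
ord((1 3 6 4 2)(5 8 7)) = 15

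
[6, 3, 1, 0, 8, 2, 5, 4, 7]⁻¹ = [3, 2, 5, 1, 7, 6, 0, 8, 4]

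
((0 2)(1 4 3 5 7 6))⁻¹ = (0 2)(1 6 7 5 3 4)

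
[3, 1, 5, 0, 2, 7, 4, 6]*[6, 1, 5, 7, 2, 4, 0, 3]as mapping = [0→7, 1→1, 2→4, 3→6, 4→5, 5→3, 6→2, 7→0]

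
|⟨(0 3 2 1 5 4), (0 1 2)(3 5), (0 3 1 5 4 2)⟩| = 720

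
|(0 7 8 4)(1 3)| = 4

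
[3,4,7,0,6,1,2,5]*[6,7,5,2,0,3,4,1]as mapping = [0→2,1→0,2→1,3→6,4→4,5→7,6→5,7→3]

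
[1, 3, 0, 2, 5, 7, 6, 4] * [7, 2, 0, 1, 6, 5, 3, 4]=[2, 1, 7, 0, 5, 4, 3, 6]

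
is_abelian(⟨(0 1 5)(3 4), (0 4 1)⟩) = no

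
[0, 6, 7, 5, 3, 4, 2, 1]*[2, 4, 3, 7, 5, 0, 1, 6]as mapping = [0→2, 1→1, 2→6, 3→0, 4→7, 5→5, 6→3, 7→4]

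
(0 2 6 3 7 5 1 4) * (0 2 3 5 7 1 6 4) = (0 3 1)(2 4)(5 6)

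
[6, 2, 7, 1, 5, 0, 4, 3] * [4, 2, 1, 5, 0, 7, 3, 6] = [3, 1, 6, 2, 7, 4, 0, 5]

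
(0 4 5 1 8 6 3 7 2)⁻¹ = (0 2 7 3 6 8 1 5 4)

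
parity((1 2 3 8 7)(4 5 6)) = even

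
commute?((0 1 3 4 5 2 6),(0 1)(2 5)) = no:(0 1 3 4 5 2 6)*(0 1)(2 5) = (1 3 4 2 6),(0 1)(2 5)*(0 1 3 4 5 2 6) = (0 3 4 5 6)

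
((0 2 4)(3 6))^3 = (3 6)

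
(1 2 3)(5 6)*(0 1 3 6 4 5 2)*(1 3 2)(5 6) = (0 3 2 5 4 6 1)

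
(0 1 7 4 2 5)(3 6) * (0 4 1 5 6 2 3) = (0 5 4 3 2 6)(1 7)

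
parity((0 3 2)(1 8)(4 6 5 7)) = even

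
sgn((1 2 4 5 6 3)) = -1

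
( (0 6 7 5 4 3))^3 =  (0 5)(3 7)(4 6)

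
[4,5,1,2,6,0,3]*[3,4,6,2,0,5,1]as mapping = [0→0,1→5,2→4,3→6,4→1,5→3,6→2]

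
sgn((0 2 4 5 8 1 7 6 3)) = 1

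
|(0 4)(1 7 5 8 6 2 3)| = 14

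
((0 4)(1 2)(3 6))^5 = (0 4)(1 2)(3 6)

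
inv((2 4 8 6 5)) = (2 5 6 8 4)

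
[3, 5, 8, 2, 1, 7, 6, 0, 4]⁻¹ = [7, 4, 3, 0, 8, 1, 6, 5, 2]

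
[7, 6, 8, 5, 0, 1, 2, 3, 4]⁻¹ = [4, 5, 6, 7, 8, 3, 1, 0, 2]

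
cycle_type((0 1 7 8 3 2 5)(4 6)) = 2.7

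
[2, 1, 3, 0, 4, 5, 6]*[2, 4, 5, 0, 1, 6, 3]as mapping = [0→5, 1→4, 2→0, 3→2, 4→1, 5→6, 6→3]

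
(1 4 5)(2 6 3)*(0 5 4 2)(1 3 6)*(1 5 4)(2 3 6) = (0 4 1 3)(2 5 6)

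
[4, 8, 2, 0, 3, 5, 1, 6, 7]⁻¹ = [3, 6, 2, 4, 0, 5, 7, 8, 1]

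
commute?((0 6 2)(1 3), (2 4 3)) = no:(0 6 2)(1 3)*(2 4 3) = (0 6 4 3 1 2), (2 4 3)*(0 6 2)(1 3) = (0 6 2 4 1 3)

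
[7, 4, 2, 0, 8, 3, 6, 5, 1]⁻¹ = [3, 8, 2, 5, 1, 7, 6, 0, 4]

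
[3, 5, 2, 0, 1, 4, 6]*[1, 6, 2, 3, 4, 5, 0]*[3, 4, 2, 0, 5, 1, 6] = [0, 1, 2, 4, 6, 5, 3]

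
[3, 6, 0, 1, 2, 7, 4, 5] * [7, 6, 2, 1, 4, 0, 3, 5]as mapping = [0→1, 1→3, 2→7, 3→6, 4→2, 5→5, 6→4, 7→0]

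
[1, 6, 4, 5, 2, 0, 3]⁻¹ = [5, 0, 4, 6, 2, 3, 1]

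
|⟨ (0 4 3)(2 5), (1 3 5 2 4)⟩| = 720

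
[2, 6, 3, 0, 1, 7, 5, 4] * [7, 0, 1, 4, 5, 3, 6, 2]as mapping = [0→1, 1→6, 2→4, 3→7, 4→0, 5→2, 6→3, 7→5]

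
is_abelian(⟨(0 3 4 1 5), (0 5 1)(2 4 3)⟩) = no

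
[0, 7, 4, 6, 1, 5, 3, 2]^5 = [0, 7, 4, 6, 1, 5, 3, 2]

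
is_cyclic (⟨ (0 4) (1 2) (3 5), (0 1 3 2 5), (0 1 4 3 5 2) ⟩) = no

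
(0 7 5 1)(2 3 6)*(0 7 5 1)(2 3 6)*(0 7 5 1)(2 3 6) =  (0 1 5 7)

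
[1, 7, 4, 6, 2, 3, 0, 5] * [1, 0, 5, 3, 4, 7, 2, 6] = [0, 6, 4, 2, 5, 3, 1, 7]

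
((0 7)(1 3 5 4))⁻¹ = (0 7)(1 4 5 3)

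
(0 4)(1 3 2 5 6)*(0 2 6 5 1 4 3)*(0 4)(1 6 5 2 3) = (0 1 4 3 5 2 6)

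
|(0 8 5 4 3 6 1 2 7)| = 9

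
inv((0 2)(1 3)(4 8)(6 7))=(0 2)(1 3)(4 8)(6 7)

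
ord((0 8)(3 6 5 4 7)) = 10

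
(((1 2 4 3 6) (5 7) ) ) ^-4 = (1 2 4 3 6) 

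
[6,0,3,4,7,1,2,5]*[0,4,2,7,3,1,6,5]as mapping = [0→6,1→0,2→7,3→3,4→5,5→4,6→2,7→1]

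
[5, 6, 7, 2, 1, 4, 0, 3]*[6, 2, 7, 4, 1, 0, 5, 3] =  [0, 5, 3, 7, 2, 1, 6, 4]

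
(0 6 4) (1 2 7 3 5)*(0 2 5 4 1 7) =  (0 6 1 5 7 3 4 2) 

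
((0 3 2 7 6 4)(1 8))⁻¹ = (0 4 6 7 2 3)(1 8)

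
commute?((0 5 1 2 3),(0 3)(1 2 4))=no:(0 5 1 2 3)*(0 3)(1 2 4)=(0 5 2)(1 4),(0 3)(1 2 4)*(0 5 1 2 3)=(1 3 5)(2 4)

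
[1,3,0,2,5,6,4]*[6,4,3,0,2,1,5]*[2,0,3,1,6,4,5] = [6,2,5,1,0,4,3]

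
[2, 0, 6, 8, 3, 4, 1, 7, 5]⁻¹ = [1, 6, 0, 4, 5, 8, 2, 7, 3]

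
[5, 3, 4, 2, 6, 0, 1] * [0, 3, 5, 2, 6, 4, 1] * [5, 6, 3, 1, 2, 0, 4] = [2, 3, 4, 0, 6, 5, 1]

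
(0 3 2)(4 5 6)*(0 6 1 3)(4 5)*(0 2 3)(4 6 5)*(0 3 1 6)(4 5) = (0 2 4)(1 3)(5 6)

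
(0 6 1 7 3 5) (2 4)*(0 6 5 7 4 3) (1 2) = (0 5 6 2 3 7) (1 4) 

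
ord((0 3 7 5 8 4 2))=7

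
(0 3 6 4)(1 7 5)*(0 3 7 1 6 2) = (0 7 5 6 4 3 2)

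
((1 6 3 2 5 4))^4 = (1 5 3)(2 6 4)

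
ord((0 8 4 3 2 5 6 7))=8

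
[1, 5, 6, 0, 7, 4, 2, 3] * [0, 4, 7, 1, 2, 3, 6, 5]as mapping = [0→4, 1→3, 2→6, 3→0, 4→5, 5→2, 6→7, 7→1]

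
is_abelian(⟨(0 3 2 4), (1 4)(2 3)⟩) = no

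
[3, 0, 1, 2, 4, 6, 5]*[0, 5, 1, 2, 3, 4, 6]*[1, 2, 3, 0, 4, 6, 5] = [3, 1, 6, 2, 0, 5, 4] 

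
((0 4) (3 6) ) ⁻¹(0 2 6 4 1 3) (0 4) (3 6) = (0 1 6 4 2 3) 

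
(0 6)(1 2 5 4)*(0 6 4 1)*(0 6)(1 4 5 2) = (0 5 4 6)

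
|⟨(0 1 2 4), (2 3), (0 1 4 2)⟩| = 120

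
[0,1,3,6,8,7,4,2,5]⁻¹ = [0,1,7,2,6,8,3,5,4]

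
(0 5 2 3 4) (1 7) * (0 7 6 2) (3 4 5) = (0 3 5) (1 6 2 4 7) 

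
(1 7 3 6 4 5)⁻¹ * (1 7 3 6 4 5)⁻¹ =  (1 4 3)(5 6 7)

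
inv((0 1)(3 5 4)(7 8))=(0 1)(3 4 5)(7 8)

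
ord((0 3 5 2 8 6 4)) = 7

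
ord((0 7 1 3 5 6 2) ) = 7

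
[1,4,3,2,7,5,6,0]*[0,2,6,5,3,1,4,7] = [2,3,5,6,7,1,4,0]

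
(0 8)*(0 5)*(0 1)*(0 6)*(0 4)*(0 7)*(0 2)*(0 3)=(0 8 5 1 6 4 7 2 3)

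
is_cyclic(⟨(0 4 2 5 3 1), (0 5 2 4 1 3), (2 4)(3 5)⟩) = no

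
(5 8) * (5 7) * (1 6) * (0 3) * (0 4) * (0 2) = (0 3 4 2)(1 6)(5 8 7)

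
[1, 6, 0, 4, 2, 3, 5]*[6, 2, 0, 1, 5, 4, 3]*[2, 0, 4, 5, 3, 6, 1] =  [4, 5, 1, 6, 2, 0, 3]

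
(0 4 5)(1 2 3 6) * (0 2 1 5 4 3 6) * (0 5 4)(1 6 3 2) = (0 2 3 5 1 6 4)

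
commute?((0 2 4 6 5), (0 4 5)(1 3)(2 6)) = no:(0 2 4 6 5)*(0 4 5)(1 3)(2 6) = (0 6)(1 3)(2 5 4), (0 4 5)(1 3)(2 6)*(0 2 4 6 5) = (0 6 4)(1 3)(2 5)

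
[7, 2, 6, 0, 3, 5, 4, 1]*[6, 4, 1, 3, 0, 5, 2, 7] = [7, 1, 2, 6, 3, 5, 0, 4]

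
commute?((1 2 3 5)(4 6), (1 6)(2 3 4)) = no:(1 2 3 5)(4 6)*(1 6)(2 3 4) = (1 3 5 6 2 4), (1 6)(2 3 4)*(1 2 3 5)(4 6) = (1 4 3 6 2 5)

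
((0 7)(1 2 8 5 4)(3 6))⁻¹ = (0 7)(1 4 5 8 2)(3 6)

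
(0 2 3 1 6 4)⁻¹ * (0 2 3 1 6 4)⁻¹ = (0 6 3)(1 2 4)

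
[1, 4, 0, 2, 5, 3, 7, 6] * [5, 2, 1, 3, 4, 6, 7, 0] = [2, 4, 5, 1, 6, 3, 0, 7]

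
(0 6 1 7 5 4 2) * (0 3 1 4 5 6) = (1 7 6 4 2 3)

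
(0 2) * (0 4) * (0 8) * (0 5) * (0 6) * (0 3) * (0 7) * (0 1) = (0 2 4 8 5 6 3 7 1)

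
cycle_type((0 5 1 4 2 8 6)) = 7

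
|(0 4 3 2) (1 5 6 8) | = 4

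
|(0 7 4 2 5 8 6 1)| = 8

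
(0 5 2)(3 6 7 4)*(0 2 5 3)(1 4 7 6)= (0 3 1 4)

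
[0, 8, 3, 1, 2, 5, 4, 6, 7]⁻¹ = [0, 3, 4, 2, 6, 5, 7, 8, 1]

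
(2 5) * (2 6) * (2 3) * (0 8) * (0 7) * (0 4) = (0 8 7 4)(2 5 6 3)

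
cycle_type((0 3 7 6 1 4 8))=7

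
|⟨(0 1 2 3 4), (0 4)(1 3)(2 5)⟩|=720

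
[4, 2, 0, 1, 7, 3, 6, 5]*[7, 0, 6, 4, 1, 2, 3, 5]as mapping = [0→1, 1→6, 2→7, 3→0, 4→5, 5→4, 6→3, 7→2]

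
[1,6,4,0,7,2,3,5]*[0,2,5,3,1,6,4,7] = [2,4,1,0,7,5,3,6]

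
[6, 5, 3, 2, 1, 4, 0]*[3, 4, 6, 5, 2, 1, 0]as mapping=[0→0, 1→1, 2→5, 3→6, 4→4, 5→2, 6→3]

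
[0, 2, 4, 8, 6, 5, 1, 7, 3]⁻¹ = [0, 6, 1, 8, 2, 5, 4, 7, 3]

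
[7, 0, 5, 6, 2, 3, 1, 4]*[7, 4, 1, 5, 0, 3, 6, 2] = [2, 7, 3, 6, 1, 5, 4, 0]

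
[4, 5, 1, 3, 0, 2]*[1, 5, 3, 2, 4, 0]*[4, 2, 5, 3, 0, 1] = [0, 4, 1, 5, 2, 3]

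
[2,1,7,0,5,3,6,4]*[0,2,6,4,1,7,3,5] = [6,2,5,0,7,4,3,1]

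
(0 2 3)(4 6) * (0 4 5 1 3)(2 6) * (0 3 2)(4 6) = (0 4)(1 2 3 6 5)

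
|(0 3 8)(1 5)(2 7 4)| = 6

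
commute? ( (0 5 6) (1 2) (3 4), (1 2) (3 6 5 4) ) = no: (0 5 6) (1 2) (3 4)*(1 2) (3 6 5 4) = (0 4 6), (1 2) (3 6 5 4)*(0 5 6) (1 2) (3 4) = (0 5 3) 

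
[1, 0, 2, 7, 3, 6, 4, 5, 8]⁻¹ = [1, 0, 2, 4, 6, 7, 5, 3, 8]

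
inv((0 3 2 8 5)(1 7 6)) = (0 5 8 2 3)(1 6 7)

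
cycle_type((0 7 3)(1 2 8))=3^2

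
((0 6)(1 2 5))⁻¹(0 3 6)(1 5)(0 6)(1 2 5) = (0 6 3)(1 2)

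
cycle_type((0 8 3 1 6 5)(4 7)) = 2.6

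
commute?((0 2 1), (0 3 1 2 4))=no:(0 2 1)*(0 3 1 2 4)=(0 4)(1 3), (0 3 1 2 4)*(0 2 1)=(0 3)(2 4)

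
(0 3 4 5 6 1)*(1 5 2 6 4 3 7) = (0 7 1)(2 6 5 4)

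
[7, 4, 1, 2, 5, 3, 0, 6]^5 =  [6, 1, 2, 3, 4, 5, 7, 0]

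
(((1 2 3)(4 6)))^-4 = (1 3 2)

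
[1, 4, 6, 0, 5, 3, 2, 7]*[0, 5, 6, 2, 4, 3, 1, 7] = [5, 4, 1, 0, 3, 2, 6, 7]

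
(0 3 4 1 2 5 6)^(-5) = (0 4 2 6 3 1 5)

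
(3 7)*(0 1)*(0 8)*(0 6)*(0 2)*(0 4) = (0 1 8 6 2 4)(3 7)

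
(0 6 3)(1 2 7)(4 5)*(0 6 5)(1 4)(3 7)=(0 5 1 2 3 6 7 4)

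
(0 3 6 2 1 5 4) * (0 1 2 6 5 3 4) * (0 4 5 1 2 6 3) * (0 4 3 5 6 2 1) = (0 6 5 3)(1 4)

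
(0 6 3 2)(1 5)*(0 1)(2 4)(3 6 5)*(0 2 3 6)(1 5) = (0 1 6)(2 5)(3 4)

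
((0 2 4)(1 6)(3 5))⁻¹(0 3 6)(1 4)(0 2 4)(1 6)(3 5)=(0 6)(1 2 5)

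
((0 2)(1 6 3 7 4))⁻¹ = (0 2)(1 4 7 3 6)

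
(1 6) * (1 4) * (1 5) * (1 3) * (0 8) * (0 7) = (0 8 7)(1 6 4 5 3)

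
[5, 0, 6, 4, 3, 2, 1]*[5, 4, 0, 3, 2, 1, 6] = [1, 5, 6, 2, 3, 0, 4]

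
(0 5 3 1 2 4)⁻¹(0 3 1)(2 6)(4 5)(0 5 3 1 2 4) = (0 3)(1 2 5)(4 6)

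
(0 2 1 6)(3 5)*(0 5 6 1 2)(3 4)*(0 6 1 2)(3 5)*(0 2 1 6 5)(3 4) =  (0 5 3 6 4)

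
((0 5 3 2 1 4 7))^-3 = (0 1 5 4 3 7 2)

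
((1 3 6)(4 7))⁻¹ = (1 6 3)(4 7)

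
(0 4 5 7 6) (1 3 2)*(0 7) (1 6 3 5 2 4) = (0 1 5) (2 6 7 3 4) 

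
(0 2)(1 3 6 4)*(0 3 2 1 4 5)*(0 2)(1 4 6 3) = (0 4 6 5 2 1)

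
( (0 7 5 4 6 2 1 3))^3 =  (0 4 1 7 6 3 5 2)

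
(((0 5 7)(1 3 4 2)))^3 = (1 2 4 3)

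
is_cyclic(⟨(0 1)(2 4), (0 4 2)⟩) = no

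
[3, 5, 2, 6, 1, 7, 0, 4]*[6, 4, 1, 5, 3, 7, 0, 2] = [5, 7, 1, 0, 4, 2, 6, 3]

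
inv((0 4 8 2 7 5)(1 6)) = (0 5 7 2 8 4)(1 6)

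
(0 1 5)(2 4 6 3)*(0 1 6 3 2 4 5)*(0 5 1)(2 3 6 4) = (0 4 6 3 2 1 5)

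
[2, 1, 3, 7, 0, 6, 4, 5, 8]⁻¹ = [4, 1, 0, 2, 6, 7, 5, 3, 8]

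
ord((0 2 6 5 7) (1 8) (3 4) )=10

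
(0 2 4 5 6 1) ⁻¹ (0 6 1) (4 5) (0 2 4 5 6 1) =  (0 2 1) (5 6) 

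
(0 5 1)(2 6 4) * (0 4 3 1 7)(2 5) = (0 2 6 3 1 4 5 7)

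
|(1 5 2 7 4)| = 5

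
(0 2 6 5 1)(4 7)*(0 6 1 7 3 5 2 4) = (0 4 3 5 7)(1 6 2)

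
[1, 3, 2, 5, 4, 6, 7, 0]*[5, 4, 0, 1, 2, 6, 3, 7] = [4, 1, 0, 6, 2, 3, 7, 5]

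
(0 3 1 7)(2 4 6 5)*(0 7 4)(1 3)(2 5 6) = (0 1 4 2)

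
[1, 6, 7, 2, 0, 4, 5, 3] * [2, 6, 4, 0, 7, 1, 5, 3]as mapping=[0→6, 1→5, 2→3, 3→4, 4→2, 5→7, 6→1, 7→0]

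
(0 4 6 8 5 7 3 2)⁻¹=(0 2 3 7 5 8 6 4)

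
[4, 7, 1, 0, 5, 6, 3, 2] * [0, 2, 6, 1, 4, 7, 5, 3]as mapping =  [0→4, 1→3, 2→2, 3→0, 4→7, 5→5, 6→1, 7→6]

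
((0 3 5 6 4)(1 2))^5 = (1 2)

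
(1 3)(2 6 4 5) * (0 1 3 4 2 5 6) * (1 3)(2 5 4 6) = (0 3 1 6 5 4 2)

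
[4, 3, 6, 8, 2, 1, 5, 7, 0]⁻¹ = [8, 5, 4, 1, 0, 6, 2, 7, 3]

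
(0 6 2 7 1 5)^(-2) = (0 1 2)(5 7 6)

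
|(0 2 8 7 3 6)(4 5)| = 6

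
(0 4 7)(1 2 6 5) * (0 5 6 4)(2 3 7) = (1 3 7 5)(2 4)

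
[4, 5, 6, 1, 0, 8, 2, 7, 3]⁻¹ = [4, 3, 6, 8, 0, 1, 2, 7, 5]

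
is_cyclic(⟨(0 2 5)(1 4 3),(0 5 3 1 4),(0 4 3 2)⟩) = no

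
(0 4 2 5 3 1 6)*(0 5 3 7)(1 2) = (0 4 1 6 5 7)(2 3)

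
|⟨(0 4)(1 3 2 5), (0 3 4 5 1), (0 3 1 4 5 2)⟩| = 720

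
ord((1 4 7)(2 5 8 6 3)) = 15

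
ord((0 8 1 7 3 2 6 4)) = 8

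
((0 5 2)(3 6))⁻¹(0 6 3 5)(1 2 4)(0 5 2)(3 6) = (0 4 1)(2 5 3 6)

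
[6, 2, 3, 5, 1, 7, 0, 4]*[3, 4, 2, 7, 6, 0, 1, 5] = [1, 2, 7, 0, 4, 5, 3, 6]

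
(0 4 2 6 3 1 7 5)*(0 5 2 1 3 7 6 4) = (1 6 7 2 4)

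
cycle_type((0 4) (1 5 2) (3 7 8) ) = 2.3^2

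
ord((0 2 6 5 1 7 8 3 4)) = 9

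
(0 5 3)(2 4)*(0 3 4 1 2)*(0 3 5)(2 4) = (1 4 3 5 2)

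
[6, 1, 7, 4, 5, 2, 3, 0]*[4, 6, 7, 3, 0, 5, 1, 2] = [1, 6, 2, 0, 5, 7, 3, 4]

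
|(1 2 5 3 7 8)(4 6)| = 6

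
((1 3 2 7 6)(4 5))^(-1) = (1 6 7 2 3)(4 5)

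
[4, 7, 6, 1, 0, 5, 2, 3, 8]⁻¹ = [4, 3, 6, 7, 0, 5, 2, 1, 8]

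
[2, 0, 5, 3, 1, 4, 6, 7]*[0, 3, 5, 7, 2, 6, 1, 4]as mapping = [0→5, 1→0, 2→6, 3→7, 4→3, 5→2, 6→1, 7→4]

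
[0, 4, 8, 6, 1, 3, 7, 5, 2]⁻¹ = [0, 4, 8, 5, 1, 7, 3, 6, 2]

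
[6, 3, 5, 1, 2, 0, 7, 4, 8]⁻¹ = [5, 3, 4, 1, 7, 2, 0, 6, 8]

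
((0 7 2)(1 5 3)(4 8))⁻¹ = (0 2 7)(1 3 5)(4 8)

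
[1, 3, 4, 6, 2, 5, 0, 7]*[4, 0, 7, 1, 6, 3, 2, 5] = [0, 1, 6, 2, 7, 3, 4, 5]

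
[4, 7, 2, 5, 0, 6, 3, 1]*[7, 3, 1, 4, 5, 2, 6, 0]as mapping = [0→5, 1→0, 2→1, 3→2, 4→7, 5→6, 6→4, 7→3]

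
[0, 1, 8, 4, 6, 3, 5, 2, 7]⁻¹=[0, 1, 7, 5, 3, 6, 4, 8, 2]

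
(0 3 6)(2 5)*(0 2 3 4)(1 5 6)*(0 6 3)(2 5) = (0 4 6 5)(1 2 3)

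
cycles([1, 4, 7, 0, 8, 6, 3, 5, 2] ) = (0 1 4 8 2 7 5 6 3)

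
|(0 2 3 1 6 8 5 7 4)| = 9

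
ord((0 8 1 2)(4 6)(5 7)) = 4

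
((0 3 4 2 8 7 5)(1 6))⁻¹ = (0 5 7 8 2 4 3)(1 6)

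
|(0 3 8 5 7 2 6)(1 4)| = 14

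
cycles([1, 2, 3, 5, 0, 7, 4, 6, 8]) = (0 1 2 3 5 7 6 4)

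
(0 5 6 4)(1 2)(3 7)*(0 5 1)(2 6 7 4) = (0 1 6 2)(3 4 5 7)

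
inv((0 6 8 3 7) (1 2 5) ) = (0 7 3 8 6) (1 5 2) 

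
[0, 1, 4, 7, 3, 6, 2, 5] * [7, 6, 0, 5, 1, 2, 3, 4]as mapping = [0→7, 1→6, 2→1, 3→4, 4→5, 5→3, 6→0, 7→2]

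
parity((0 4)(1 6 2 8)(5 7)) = odd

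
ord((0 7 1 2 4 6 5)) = 7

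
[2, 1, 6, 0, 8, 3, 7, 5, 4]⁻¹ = [3, 1, 0, 5, 8, 7, 2, 6, 4]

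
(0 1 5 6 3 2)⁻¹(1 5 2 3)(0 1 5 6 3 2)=(0 2 5 6)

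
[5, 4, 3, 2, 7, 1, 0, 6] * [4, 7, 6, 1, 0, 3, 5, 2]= [3, 0, 1, 6, 2, 7, 4, 5]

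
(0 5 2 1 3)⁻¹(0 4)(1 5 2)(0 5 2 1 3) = (1 3 2)(4 5)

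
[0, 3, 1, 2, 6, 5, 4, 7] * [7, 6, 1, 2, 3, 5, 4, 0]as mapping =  [0→7, 1→2, 2→6, 3→1, 4→4, 5→5, 6→3, 7→0]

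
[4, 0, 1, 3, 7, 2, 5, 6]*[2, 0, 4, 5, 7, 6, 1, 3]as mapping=[0→7, 1→2, 2→0, 3→5, 4→3, 5→4, 6→6, 7→1]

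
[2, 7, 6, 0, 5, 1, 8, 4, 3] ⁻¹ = [3, 5, 0, 8, 7, 4, 2, 1, 6] 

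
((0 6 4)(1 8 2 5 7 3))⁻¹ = (0 4 6)(1 3 7 5 2 8)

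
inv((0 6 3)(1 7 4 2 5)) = (0 3 6)(1 5 2 4 7)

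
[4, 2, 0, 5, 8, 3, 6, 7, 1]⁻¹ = [2, 8, 1, 5, 0, 3, 6, 7, 4]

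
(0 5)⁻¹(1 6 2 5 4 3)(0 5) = (0 4 3 1 6 2)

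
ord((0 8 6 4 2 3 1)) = 7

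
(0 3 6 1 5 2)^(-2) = (0 5 6)(1 3 2)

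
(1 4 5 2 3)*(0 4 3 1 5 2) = (0 4 2 1 3 5)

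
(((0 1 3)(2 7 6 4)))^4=(0 1 3)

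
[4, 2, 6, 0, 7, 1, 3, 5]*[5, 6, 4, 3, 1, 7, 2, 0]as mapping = [0→1, 1→4, 2→2, 3→5, 4→0, 5→6, 6→3, 7→7]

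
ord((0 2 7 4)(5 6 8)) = 12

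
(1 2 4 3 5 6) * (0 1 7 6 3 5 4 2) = (0 1)(3 4 5)(6 7)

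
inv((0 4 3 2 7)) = (0 7 2 3 4)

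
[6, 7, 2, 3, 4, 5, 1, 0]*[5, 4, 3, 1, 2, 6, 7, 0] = [7, 0, 3, 1, 2, 6, 4, 5]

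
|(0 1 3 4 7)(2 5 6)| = 15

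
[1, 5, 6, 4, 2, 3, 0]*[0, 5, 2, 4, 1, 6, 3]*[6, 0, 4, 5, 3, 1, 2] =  [1, 2, 5, 0, 4, 3, 6]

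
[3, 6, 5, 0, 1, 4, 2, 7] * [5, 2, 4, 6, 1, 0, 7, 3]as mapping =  [0→6, 1→7, 2→0, 3→5, 4→2, 5→1, 6→4, 7→3]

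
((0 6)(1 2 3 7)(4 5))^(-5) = (0 6)(1 7 3 2)(4 5)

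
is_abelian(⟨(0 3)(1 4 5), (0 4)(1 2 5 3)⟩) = no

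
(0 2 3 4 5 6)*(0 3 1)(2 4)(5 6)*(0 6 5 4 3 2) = (0 3)(1 6 2)(4 5)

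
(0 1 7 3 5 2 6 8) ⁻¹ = (0 8 6 2 5 3 7 1) 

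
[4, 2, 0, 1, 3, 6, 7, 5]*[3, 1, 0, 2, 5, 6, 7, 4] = [5, 0, 3, 1, 2, 7, 4, 6]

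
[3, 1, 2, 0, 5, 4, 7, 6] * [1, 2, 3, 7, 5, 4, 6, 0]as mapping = [0→7, 1→2, 2→3, 3→1, 4→4, 5→5, 6→0, 7→6]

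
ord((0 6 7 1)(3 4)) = 4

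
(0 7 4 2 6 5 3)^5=(0 5 2 7 3 6 4)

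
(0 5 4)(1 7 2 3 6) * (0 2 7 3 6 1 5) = (1 3)(2 6 5 4)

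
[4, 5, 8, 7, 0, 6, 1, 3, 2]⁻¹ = [4, 6, 8, 7, 0, 1, 5, 3, 2]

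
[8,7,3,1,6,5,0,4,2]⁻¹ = [6,3,8,2,7,5,4,1,0]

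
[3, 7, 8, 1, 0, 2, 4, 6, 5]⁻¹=[4, 3, 5, 0, 6, 8, 7, 1, 2]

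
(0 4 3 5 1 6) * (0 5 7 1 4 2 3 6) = (0 2 3 7 1)(4 6 5)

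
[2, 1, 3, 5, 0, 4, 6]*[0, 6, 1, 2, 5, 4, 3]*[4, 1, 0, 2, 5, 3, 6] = [1, 6, 0, 5, 4, 3, 2]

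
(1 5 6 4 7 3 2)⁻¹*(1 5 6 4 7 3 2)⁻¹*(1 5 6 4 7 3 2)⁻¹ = (1 7 5 3 6 2 4)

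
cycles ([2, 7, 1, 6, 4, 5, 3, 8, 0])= (0 2 1 7 8)(3 6)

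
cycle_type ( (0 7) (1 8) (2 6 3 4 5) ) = 2^2.5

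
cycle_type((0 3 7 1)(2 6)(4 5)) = 2^2.4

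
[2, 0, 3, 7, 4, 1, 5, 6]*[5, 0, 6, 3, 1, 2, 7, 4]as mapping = [0→6, 1→5, 2→3, 3→4, 4→1, 5→0, 6→2, 7→7]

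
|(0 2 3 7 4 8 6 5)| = 8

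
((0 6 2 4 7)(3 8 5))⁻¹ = (0 7 4 2 6)(3 5 8)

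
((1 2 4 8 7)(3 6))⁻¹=(1 7 8 4 2)(3 6)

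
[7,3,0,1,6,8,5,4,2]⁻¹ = [2,3,8,1,7,6,4,0,5]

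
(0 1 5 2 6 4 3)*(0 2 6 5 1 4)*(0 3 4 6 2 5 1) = (0 6 3 5 2 1)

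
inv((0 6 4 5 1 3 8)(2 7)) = (0 8 3 1 5 4 6)(2 7)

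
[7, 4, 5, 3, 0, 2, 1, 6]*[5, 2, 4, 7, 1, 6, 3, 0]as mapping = [0→0, 1→1, 2→6, 3→7, 4→5, 5→4, 6→2, 7→3]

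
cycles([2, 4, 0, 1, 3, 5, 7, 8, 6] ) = (0 2)(1 4 3)(6 7 8)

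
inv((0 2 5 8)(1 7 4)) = (0 8 5 2)(1 4 7)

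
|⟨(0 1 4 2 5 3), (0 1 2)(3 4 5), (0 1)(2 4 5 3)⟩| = 720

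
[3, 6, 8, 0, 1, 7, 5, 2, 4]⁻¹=[3, 4, 7, 0, 8, 6, 1, 5, 2]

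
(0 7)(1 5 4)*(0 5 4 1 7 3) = (0 3)(1 4 7 5)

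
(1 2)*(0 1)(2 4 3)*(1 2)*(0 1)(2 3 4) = (0 3)(1 2)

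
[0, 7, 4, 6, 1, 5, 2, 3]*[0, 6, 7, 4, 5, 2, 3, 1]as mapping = [0→0, 1→1, 2→5, 3→3, 4→6, 5→2, 6→7, 7→4]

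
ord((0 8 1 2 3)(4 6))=10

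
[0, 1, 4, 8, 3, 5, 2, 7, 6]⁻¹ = [0, 1, 6, 4, 2, 5, 8, 7, 3]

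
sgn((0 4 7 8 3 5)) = -1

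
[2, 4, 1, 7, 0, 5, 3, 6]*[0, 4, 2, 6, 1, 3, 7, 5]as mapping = [0→2, 1→1, 2→4, 3→5, 4→0, 5→3, 6→6, 7→7]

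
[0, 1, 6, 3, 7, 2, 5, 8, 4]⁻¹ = [0, 1, 5, 3, 8, 6, 2, 4, 7]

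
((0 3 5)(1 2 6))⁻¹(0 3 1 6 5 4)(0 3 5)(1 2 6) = (0 4 3 5 2 1)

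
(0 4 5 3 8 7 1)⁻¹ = (0 1 7 8 3 5 4)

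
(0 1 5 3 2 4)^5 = (0 4 2 3 5 1)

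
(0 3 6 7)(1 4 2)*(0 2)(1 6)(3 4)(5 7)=(0 4)(1 3)(2 6 5 7)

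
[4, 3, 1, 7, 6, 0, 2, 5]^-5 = [2, 5, 7, 0, 1, 6, 3, 4]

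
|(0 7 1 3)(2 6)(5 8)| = 4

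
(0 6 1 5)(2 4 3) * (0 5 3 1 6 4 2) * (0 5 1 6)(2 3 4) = (0 2 3 5 1 4 6)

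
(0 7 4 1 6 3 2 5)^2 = (0 4 6 2)(1 3 5 7)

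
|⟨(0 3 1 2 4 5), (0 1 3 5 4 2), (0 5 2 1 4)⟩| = 720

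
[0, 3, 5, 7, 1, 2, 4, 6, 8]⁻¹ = [0, 4, 5, 1, 6, 2, 7, 3, 8]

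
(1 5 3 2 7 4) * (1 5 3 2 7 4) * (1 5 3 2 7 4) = (1 2)(3 4)(5 7)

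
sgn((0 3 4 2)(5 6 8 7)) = 1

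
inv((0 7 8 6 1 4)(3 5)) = (0 4 1 6 8 7)(3 5)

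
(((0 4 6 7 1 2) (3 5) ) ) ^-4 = (0 6 1) (2 4 7) 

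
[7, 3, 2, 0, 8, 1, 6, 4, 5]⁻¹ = [3, 5, 2, 1, 7, 8, 6, 0, 4]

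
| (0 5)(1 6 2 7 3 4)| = 6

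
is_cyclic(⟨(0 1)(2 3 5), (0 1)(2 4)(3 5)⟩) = no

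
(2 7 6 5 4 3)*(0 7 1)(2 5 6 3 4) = (0 7 3 5 2 1)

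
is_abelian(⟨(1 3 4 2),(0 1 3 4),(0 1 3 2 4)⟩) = no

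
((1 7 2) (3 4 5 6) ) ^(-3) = (3 4 5 6) 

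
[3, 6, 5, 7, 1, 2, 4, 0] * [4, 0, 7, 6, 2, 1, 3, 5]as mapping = [0→6, 1→3, 2→1, 3→5, 4→0, 5→7, 6→2, 7→4]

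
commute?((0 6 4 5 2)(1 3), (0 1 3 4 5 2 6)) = no:(0 6 4 5 2)(1 3)*(0 1 3 4 5 2 6) = (1 4 2)(5 6), (0 1 3 4 5 2 6)*(0 6 4 5 2)(1 3) = (0 3 5)(2 4)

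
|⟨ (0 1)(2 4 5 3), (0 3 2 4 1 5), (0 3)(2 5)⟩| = 720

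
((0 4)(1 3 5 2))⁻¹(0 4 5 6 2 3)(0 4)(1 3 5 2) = (0 2 6 1 5 4)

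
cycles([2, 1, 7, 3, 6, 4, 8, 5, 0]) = (0 2 7 5 4 6 8)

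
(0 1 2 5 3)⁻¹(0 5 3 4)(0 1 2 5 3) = (0 4 1 3)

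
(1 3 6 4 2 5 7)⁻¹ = (1 7 5 2 4 6 3)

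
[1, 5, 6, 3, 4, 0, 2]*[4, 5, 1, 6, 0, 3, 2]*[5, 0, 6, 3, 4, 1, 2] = [1, 3, 6, 2, 5, 4, 0]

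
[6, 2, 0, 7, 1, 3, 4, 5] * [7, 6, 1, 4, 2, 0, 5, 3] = [5, 1, 7, 3, 6, 4, 2, 0]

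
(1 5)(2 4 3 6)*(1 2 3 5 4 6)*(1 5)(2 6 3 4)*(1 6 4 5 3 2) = (4 6 5)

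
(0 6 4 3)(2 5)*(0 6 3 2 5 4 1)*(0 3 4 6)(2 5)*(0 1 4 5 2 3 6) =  (0 5 3 1 6 4 2)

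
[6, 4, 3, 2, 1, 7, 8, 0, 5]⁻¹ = [7, 4, 3, 2, 1, 8, 0, 5, 6]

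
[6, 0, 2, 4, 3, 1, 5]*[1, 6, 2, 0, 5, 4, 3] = [3, 1, 2, 5, 0, 6, 4]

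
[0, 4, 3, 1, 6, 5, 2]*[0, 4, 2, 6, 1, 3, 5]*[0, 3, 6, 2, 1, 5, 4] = [0, 3, 4, 1, 5, 2, 6]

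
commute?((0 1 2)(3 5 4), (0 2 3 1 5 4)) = no:(0 1 2)(3 5 4) * (0 2 3 1 5 4) = (0 5)(1 3 4), (0 2 3 1 5 4) * (0 1 2)(3 5 4) = (1 4)(2 5 3)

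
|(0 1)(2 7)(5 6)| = 2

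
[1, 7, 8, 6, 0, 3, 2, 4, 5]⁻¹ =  [4, 0, 6, 5, 7, 8, 3, 1, 2]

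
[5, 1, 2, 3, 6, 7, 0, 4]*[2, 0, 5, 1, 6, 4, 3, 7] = [4, 0, 5, 1, 3, 7, 2, 6]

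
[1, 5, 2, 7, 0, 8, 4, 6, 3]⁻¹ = [4, 0, 2, 8, 6, 1, 7, 3, 5]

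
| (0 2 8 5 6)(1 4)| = 10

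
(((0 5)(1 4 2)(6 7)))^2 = (1 2 4)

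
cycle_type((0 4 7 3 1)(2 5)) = 2.5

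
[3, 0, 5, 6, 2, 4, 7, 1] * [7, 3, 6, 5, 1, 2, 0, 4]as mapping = [0→5, 1→7, 2→2, 3→0, 4→6, 5→1, 6→4, 7→3]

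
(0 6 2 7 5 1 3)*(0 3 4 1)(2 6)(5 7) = (0 2 5)(1 4)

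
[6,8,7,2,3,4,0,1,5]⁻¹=[6,7,3,4,5,8,0,2,1]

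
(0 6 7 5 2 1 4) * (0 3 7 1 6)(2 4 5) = (1 5 4 3 7 2 6)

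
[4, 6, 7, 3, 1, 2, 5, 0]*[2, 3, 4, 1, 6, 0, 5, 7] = [6, 5, 7, 1, 3, 4, 0, 2]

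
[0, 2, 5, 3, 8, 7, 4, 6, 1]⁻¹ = [0, 8, 1, 3, 6, 2, 7, 5, 4]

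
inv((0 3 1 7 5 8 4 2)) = (0 2 4 8 5 7 1 3)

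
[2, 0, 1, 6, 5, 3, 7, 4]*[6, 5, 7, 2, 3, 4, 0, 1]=[7, 6, 5, 0, 4, 2, 1, 3]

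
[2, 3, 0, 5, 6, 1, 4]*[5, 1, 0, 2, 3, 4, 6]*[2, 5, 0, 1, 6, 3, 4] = [2, 0, 3, 6, 4, 5, 1]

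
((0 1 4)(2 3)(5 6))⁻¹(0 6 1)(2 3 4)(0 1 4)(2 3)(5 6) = (0 3 2)(1 5 4)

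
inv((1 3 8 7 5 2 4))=(1 4 2 5 7 8 3)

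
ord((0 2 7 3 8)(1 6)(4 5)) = 10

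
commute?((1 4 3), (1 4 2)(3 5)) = no:(1 4 3) * (1 4 2)(3 5) = (1 2)(3 4 5), (1 4 2)(3 5) * (1 4 3) = (1 3 5)(2 4)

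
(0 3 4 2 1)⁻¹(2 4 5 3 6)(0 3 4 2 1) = (1 2 5 4 6)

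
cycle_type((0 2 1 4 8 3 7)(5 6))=2.7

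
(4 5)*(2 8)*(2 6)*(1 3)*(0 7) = (0 7)(1 3)(2 8 6)(4 5)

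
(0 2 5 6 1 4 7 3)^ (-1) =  (0 3 7 4 1 6 5 2)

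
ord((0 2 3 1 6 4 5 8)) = 8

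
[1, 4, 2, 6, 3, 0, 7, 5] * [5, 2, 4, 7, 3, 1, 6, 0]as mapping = [0→2, 1→3, 2→4, 3→6, 4→7, 5→5, 6→0, 7→1]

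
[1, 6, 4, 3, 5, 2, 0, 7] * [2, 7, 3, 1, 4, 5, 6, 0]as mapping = [0→7, 1→6, 2→4, 3→1, 4→5, 5→3, 6→2, 7→0]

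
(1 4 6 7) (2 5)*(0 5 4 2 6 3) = (0 5 6 7 1 2 4 3) 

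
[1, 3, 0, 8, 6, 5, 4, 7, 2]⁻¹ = [2, 0, 8, 1, 6, 5, 4, 7, 3]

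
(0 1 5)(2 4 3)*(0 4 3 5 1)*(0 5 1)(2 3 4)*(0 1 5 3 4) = (0 3 4 5 2)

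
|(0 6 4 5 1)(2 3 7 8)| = 20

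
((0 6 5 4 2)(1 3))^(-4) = (0 6 5 4 2)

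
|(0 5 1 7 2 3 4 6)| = 8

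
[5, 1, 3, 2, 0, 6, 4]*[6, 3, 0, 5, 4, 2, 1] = [2, 3, 5, 0, 6, 1, 4]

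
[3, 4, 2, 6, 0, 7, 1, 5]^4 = [4, 6, 2, 0, 1, 5, 3, 7]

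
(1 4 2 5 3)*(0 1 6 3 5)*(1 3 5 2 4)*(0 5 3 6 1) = (0 6 3 1)(2 5)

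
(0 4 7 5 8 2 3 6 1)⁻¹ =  (0 1 6 3 2 8 5 7 4)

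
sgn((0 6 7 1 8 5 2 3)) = -1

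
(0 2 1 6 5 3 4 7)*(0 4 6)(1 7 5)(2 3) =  (0 3 6 1)(2 7 4 5)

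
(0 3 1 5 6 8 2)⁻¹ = (0 2 8 6 5 1 3)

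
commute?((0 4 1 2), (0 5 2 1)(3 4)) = no:(0 4 1 2)*(0 5 2 1)(3 4) = (0 3 4)(2 5), (0 5 2 1)(3 4)*(0 4 1 2) = (0 5)(1 4 3)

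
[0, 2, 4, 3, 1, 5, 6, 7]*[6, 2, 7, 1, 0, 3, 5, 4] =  [6, 7, 0, 1, 2, 3, 5, 4]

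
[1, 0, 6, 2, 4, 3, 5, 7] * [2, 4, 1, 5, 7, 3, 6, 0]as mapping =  [0→4, 1→2, 2→6, 3→1, 4→7, 5→5, 6→3, 7→0]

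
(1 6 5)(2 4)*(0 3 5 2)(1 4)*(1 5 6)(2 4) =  (0 3 6 4)(2 5)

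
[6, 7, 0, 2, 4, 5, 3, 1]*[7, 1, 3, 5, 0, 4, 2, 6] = [2, 6, 7, 3, 0, 4, 5, 1]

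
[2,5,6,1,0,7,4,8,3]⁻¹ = [4,3,0,8,6,1,2,5,7]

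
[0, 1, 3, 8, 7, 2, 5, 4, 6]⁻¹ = [0, 1, 5, 2, 7, 6, 8, 4, 3]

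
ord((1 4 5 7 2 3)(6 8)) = 6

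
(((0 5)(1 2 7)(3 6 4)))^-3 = (0 5)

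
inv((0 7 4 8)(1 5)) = (0 8 4 7)(1 5)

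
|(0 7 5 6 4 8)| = 6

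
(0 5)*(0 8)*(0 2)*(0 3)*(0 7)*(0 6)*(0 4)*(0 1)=(0 5 8 2 3 7 6 4 1) 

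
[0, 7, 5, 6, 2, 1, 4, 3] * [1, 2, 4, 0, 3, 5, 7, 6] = [1, 6, 5, 7, 4, 2, 3, 0]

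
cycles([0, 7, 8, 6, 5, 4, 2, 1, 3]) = (1 7)(2 8 3 6)(4 5)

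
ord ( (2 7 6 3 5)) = 5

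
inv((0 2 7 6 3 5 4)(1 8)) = (0 4 5 3 6 7 2)(1 8)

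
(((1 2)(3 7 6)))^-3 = (1 2)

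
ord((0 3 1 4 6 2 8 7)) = 8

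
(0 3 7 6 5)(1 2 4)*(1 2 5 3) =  (0 1 5)(2 4)(3 7 6)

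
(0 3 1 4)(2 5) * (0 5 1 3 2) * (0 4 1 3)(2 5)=(0 5 4 2 3)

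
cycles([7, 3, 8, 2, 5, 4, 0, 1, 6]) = (0 7 1 3 2 8 6)(4 5)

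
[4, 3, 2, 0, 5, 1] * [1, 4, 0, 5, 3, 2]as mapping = [0→3, 1→5, 2→0, 3→1, 4→2, 5→4]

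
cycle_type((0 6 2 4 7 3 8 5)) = 8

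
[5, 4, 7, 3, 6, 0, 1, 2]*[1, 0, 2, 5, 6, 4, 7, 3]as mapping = [0→4, 1→6, 2→3, 3→5, 4→7, 5→1, 6→0, 7→2]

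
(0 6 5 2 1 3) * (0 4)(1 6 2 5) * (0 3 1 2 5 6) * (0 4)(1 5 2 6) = (0 2 4 3)(1 5)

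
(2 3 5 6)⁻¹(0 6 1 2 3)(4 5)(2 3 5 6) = (0 2 1 3 5)(4 6)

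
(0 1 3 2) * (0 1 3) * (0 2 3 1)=(0 1 2)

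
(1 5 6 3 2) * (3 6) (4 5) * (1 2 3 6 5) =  (1 4) (5 6) 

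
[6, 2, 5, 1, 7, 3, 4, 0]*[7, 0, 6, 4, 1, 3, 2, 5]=[2, 6, 3, 0, 5, 4, 1, 7]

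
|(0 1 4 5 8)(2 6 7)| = 15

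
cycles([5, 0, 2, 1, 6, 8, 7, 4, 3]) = (0 5 8 3 1)(4 6 7)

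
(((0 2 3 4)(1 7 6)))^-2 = (0 3)(1 7 6)(2 4)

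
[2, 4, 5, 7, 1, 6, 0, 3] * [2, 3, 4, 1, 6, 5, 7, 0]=[4, 6, 5, 0, 3, 7, 2, 1]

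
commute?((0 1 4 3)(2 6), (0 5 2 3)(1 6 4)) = no:(0 1 4 3)(2 6)*(0 5 2 3)(1 6 4) = (0 6 3 5 2 4), (0 5 2 3)(1 6 4)*(0 1 4 3)(2 6) = (0 5 6 3 1 2)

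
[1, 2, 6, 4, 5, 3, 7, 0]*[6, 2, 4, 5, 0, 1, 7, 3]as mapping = [0→2, 1→4, 2→7, 3→0, 4→1, 5→5, 6→3, 7→6]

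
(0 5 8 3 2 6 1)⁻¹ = (0 1 6 2 3 8 5)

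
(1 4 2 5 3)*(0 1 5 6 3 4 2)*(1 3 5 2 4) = (0 3 2 6 5 1 4)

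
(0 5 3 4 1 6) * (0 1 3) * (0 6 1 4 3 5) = (4 5 6)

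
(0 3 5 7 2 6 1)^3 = (0 7 1 5 6 3 2)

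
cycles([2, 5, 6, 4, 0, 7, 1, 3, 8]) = (0 2 6 1 5 7 3 4)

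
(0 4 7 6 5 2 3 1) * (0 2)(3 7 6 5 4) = (0 3 1 2 7 5)(4 6)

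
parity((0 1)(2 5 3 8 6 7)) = even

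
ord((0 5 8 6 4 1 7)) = 7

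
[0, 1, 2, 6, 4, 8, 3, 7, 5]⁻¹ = [0, 1, 2, 6, 4, 8, 3, 7, 5]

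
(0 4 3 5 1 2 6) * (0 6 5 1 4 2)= (0 2 5 4 3 1)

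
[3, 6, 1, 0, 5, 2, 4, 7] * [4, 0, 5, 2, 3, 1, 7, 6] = [2, 7, 0, 4, 1, 5, 3, 6]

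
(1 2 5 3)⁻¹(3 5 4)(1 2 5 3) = (1 3 4)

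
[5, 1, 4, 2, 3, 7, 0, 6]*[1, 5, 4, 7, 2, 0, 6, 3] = [0, 5, 2, 4, 7, 3, 1, 6]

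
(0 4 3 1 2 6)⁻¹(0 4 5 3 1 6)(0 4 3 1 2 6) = (0 4 3 5 1 2)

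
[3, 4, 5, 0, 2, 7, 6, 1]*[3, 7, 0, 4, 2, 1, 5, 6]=[4, 2, 1, 3, 0, 6, 5, 7]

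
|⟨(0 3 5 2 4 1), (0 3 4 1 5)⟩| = 720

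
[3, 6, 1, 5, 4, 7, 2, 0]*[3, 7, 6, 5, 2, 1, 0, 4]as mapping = [0→5, 1→0, 2→7, 3→1, 4→2, 5→4, 6→6, 7→3]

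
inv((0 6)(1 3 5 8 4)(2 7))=(0 6)(1 4 8 5 3)(2 7)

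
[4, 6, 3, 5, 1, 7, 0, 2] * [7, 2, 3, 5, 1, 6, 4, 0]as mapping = [0→1, 1→4, 2→5, 3→6, 4→2, 5→0, 6→7, 7→3]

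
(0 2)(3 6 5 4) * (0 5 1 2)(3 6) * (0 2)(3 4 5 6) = (0 2 6 1)(3 4)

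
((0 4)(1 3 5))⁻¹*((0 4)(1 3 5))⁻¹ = (1 3 5)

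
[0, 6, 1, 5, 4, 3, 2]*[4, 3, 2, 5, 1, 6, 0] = [4, 0, 3, 6, 1, 5, 2]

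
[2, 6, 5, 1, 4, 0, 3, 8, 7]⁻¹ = [5, 3, 0, 6, 4, 2, 1, 8, 7]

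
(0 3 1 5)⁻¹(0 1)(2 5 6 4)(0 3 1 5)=(0 6 4 2)(3 5)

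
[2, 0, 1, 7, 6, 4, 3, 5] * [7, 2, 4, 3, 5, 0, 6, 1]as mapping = [0→4, 1→7, 2→2, 3→1, 4→6, 5→5, 6→3, 7→0]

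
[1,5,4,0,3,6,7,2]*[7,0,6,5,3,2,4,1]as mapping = [0→0,1→2,2→3,3→7,4→5,5→4,6→1,7→6]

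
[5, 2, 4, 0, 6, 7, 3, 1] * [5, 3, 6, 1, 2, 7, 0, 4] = [7, 6, 2, 5, 0, 4, 1, 3]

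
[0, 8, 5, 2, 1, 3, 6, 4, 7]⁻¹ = [0, 4, 3, 5, 7, 2, 6, 8, 1]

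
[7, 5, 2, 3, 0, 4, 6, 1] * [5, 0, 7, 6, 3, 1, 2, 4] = [4, 1, 7, 6, 5, 3, 2, 0]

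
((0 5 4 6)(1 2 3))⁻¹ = (0 6 4 5)(1 3 2)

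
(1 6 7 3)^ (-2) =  (1 7)(3 6)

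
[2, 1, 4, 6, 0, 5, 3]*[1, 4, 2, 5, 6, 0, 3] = [2, 4, 6, 3, 1, 0, 5]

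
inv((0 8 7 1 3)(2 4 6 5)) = (0 3 1 7 8)(2 5 6 4)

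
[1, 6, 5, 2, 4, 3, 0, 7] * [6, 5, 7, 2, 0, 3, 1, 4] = [5, 1, 3, 7, 0, 2, 6, 4]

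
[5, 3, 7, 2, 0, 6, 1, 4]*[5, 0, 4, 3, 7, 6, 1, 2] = [6, 3, 2, 4, 5, 1, 0, 7]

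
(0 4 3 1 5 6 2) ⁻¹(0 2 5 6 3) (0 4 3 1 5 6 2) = (0 6 2 1 4) 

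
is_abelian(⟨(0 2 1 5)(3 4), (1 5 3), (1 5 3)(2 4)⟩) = no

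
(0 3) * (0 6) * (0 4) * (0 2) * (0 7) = (0 3 6 4 2 7)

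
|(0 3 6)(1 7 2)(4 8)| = 6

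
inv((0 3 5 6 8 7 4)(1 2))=(0 4 7 8 6 5 3)(1 2)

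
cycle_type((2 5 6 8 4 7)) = 6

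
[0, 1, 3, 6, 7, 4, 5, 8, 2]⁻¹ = [0, 1, 8, 2, 5, 6, 3, 4, 7]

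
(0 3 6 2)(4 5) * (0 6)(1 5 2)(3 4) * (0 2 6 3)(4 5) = (0 5)(1 4 6)(2 3)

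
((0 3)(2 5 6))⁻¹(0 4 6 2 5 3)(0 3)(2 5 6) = (0 3 4 2 5 6)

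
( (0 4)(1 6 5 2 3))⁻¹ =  (0 4)(1 3 2 5 6)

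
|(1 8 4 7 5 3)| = 6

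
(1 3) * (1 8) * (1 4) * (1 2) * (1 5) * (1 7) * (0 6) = (0 6) (1 3 8 4 2 5 7) 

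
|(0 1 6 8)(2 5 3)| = 12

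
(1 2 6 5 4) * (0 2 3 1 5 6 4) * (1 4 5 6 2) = (0 1 3 4 6 2 5) 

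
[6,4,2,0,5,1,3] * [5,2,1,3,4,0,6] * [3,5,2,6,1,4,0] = [0,1,5,4,3,2,6]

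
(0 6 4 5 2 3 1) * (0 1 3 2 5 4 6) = () 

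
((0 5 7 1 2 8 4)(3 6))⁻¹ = (0 4 8 2 1 7 5)(3 6)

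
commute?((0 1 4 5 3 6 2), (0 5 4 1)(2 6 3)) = no:(0 1 4 5 3 6 2)*(0 5 4 1)(2 6 3) = (2 5), (0 5 4 1)(2 6 3)*(0 1 4 5 3 6 2) = (0 3)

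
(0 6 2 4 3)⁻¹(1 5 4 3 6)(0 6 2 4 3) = (0 2 1 5 3)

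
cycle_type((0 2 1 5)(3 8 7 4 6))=4.5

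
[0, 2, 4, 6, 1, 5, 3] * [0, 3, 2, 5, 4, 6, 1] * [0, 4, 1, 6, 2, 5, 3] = [0, 1, 2, 4, 6, 3, 5]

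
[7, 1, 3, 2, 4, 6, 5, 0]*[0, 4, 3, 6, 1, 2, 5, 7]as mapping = [0→7, 1→4, 2→6, 3→3, 4→1, 5→5, 6→2, 7→0]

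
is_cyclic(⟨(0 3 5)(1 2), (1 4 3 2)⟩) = no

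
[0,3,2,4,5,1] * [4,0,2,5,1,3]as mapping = [0→4,1→5,2→2,3→1,4→3,5→0]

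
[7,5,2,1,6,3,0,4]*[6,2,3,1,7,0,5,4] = [4,0,3,2,5,1,6,7]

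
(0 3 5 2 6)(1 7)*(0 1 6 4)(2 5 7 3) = (0 2 4)(1 3 7 6)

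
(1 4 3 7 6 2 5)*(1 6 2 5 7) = (1 4 3)(2 7)(5 6)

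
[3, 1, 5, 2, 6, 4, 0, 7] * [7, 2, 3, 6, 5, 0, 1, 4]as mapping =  [0→6, 1→2, 2→0, 3→3, 4→1, 5→5, 6→7, 7→4]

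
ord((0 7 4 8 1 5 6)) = 7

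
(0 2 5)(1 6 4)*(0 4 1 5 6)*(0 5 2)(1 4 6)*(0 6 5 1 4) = (0 6)(2 4)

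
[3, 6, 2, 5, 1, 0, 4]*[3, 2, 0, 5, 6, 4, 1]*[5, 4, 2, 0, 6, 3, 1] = [3, 4, 5, 6, 2, 0, 1] 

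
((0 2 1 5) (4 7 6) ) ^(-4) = (4 6 7) 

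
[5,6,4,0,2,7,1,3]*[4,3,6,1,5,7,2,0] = [7,2,5,4,6,0,3,1]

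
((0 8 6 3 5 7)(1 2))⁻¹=(0 7 5 3 6 8)(1 2)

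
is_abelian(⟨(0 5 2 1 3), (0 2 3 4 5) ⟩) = no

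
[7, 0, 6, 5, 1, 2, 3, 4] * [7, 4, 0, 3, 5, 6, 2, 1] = [1, 7, 2, 6, 4, 0, 3, 5]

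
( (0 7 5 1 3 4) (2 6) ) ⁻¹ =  (0 4 3 1 5 7) (2 6) 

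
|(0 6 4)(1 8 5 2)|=12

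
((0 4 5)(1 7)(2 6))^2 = (0 5 4)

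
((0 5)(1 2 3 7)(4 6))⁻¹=(0 5)(1 7 3 2)(4 6)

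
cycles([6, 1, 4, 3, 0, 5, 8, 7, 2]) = (0 6 8 2 4)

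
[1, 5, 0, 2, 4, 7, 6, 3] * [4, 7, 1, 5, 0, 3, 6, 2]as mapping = [0→7, 1→3, 2→4, 3→1, 4→0, 5→2, 6→6, 7→5]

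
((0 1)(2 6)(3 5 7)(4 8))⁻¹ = (0 1)(2 6)(3 7 5)(4 8)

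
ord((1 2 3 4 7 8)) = 6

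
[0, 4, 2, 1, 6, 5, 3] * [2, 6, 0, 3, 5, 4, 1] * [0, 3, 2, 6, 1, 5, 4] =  [2, 5, 0, 4, 3, 1, 6]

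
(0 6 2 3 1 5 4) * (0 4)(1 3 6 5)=(0 5)(2 6)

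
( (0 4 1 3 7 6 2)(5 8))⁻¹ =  (0 2 6 7 3 1 4)(5 8)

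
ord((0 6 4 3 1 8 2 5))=8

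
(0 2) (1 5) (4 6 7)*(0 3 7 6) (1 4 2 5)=(0 5 4) (2 3 7) 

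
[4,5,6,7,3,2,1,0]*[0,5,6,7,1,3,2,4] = [1,3,2,4,7,6,5,0]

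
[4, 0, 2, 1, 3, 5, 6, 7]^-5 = [1, 3, 2, 4, 0, 5, 6, 7]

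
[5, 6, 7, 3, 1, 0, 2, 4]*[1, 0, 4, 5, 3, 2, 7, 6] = [2, 7, 6, 5, 0, 1, 4, 3]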